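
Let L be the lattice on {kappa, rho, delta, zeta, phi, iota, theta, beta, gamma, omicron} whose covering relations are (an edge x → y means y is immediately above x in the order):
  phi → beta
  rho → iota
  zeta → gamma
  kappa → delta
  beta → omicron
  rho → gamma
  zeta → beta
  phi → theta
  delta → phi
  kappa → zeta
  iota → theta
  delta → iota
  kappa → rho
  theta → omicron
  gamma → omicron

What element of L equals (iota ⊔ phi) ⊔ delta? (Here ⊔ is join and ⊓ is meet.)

iota ∨ phi = theta
theta ∨ delta = theta

theta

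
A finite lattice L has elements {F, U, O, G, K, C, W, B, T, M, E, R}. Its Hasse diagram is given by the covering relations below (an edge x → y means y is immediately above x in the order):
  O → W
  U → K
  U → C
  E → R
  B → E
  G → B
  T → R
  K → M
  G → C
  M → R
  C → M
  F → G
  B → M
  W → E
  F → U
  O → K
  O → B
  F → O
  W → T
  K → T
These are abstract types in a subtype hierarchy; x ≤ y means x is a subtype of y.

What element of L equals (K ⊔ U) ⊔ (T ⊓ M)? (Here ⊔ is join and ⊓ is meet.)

K ∨ U = K
T ∧ M = K
K ∨ K = K

K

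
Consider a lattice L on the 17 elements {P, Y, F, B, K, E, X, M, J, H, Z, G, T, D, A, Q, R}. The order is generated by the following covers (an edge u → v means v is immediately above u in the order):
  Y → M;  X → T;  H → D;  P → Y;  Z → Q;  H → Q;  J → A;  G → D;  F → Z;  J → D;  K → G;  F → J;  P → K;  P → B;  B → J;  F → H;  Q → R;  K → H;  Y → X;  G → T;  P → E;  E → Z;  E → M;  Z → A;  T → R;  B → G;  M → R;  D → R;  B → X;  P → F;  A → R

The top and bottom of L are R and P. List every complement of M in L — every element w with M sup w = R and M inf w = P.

B, D, F, G, H, J, K

Need w with M ∨ w = R and M ∧ w = P.
Checking each element gives: B, D, F, G, H, J, K.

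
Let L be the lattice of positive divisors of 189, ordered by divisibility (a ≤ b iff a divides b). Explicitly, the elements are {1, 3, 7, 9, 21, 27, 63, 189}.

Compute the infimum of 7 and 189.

7

In the divisibility order, the meet is the greatest common divisor: gcd(7, 189) = 7.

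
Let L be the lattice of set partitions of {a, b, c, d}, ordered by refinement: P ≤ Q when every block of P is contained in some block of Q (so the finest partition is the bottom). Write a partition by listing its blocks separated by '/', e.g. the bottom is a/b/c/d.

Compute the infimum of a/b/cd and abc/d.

a/b/c/d

The meet (common refinement) of a/b/cd and abc/d intersects blocks pairwise, giving a/b/c/d.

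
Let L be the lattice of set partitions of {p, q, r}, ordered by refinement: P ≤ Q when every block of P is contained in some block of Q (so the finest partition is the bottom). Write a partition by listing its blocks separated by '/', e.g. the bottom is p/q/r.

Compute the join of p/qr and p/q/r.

Common upper bounds of {p/qr, p/q/r}: p/qr, pqr.
The least among these is p/qr.

p/qr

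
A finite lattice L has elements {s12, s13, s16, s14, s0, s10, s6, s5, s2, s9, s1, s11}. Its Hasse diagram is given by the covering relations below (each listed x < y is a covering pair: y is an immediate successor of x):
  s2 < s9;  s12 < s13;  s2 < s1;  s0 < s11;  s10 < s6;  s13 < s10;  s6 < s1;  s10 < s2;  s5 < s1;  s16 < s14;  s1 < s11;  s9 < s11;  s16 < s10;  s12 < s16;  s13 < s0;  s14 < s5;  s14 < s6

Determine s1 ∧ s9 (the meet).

Common lower bounds of {s1, s9}: s10, s12, s13, s16, s2.
The greatest among these is s2.

s2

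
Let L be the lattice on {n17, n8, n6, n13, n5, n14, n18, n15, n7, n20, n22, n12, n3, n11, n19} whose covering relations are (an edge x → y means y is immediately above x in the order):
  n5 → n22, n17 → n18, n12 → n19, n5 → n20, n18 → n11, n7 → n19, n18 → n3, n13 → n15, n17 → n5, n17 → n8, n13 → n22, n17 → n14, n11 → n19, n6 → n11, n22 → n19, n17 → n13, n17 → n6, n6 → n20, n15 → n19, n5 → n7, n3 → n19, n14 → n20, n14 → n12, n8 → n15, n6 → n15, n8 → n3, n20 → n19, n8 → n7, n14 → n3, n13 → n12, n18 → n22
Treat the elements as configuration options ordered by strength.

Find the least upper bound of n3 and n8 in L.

n3

Common upper bounds of {n3, n8}: n19, n3.
The least among these is n3.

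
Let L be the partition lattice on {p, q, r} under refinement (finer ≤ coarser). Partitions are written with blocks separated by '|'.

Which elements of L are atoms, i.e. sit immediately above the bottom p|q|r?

pq|r, pr|q, p|qr

The atoms are exactly the elements that cover p|q|r: pq|r, pr|q, p|qr.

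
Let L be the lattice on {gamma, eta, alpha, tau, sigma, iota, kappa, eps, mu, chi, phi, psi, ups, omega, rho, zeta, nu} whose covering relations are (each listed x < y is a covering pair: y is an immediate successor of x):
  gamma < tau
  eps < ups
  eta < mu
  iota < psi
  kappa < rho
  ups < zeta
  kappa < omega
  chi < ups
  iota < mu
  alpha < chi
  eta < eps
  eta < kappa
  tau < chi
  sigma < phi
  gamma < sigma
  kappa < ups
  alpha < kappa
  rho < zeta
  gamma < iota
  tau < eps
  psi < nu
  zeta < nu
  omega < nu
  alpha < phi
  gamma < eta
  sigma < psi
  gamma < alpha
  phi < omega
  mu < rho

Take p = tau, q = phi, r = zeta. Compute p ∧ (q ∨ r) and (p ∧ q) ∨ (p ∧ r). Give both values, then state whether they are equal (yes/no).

tau; tau; yes

q ∨ r = nu, so p ∧ (q ∨ r) = tau ∧ nu = tau.
p ∧ q = gamma and p ∧ r = tau, so (p ∧ q) ∨ (p ∧ r) = gamma ∨ tau = tau.
Equal: yes.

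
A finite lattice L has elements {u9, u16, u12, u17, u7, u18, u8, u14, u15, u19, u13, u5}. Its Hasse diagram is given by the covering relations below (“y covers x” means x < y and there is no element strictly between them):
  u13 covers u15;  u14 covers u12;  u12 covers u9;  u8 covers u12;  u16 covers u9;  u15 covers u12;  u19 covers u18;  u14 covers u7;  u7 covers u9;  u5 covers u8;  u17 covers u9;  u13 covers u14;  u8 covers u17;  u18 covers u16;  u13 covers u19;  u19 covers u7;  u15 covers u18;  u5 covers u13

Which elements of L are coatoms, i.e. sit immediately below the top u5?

u13, u8

The coatoms are exactly the elements covered by u5: u13, u8.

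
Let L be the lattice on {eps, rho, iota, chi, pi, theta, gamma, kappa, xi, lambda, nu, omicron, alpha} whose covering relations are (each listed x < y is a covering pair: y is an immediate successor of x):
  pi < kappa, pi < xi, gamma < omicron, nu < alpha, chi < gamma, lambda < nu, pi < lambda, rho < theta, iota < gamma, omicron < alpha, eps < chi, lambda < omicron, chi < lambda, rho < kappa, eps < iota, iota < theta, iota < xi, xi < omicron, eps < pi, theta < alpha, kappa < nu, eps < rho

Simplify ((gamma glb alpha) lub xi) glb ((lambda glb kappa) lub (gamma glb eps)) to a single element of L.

gamma ∧ alpha = gamma
gamma ∨ xi = omicron
lambda ∧ kappa = pi
gamma ∧ eps = eps
pi ∨ eps = pi
omicron ∧ pi = pi

pi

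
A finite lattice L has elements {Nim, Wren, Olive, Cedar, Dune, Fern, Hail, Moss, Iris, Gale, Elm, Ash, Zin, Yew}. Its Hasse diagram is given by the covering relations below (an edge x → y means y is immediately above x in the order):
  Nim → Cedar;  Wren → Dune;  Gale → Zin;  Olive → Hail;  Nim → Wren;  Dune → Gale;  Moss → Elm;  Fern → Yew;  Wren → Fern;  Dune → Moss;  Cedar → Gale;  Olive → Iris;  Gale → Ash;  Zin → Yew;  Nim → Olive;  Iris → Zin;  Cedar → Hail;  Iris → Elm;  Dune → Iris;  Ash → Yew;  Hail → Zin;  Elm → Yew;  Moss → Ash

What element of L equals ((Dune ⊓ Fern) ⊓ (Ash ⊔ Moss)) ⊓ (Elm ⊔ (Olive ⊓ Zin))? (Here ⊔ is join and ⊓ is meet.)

Dune ∧ Fern = Wren
Ash ∨ Moss = Ash
Wren ∧ Ash = Wren
Olive ∧ Zin = Olive
Elm ∨ Olive = Elm
Wren ∧ Elm = Wren

Wren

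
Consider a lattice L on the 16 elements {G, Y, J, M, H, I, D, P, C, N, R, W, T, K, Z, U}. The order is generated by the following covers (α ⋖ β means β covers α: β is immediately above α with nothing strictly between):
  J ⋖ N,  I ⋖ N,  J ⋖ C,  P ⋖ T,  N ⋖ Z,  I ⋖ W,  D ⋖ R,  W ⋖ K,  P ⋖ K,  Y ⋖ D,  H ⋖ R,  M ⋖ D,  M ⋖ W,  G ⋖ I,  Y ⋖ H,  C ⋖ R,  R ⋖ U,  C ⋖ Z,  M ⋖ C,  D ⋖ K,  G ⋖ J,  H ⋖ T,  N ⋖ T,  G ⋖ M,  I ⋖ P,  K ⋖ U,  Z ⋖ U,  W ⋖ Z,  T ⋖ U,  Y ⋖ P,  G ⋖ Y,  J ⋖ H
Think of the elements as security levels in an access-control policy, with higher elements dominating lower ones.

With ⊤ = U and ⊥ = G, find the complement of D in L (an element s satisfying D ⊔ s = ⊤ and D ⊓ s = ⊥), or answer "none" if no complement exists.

N

Need s with D ∨ s = U and D ∧ s = G.
Checking each element gives: N.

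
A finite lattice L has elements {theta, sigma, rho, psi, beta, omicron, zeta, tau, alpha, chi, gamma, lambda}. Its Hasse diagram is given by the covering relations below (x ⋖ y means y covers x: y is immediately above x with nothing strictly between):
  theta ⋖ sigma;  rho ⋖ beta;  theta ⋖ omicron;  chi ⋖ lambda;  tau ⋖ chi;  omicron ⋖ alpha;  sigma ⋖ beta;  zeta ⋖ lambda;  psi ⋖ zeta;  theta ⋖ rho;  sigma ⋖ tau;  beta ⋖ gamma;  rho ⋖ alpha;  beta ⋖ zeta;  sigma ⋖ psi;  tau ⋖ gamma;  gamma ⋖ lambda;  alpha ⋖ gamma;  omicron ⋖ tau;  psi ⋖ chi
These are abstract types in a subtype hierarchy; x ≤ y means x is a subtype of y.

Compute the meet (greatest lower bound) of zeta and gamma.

beta

Common lower bounds of {zeta, gamma}: beta, rho, sigma, theta.
The greatest among these is beta.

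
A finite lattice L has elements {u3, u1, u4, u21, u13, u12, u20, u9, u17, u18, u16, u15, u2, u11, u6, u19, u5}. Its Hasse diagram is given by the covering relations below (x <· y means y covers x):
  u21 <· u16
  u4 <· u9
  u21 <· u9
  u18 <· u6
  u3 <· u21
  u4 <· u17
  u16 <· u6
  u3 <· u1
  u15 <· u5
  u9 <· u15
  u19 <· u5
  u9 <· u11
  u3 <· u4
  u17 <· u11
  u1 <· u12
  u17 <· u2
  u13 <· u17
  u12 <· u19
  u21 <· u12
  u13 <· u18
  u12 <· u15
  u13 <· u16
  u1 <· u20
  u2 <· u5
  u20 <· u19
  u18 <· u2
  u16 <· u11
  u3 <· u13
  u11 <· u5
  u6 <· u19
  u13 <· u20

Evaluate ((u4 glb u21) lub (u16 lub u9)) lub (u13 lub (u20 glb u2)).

u11

u4 ∧ u21 = u3
u16 ∨ u9 = u11
u3 ∨ u11 = u11
u20 ∧ u2 = u13
u13 ∨ u13 = u13
u11 ∨ u13 = u11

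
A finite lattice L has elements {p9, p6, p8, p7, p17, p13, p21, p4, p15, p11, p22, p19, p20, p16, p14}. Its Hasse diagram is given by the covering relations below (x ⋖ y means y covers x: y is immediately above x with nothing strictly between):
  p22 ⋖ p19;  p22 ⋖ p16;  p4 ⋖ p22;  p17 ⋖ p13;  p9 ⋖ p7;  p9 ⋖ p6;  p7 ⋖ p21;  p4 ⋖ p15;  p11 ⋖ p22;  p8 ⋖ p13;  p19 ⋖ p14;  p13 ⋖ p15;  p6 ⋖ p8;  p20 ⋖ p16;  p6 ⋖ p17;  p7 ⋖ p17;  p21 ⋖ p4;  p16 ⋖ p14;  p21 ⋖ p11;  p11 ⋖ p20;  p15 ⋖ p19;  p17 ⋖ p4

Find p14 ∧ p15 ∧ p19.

p15

Common lower bounds of {p14, p15, p19}: p13, p15, p17, p21, p4, p6, p7, p8, p9.
The greatest among these is p15.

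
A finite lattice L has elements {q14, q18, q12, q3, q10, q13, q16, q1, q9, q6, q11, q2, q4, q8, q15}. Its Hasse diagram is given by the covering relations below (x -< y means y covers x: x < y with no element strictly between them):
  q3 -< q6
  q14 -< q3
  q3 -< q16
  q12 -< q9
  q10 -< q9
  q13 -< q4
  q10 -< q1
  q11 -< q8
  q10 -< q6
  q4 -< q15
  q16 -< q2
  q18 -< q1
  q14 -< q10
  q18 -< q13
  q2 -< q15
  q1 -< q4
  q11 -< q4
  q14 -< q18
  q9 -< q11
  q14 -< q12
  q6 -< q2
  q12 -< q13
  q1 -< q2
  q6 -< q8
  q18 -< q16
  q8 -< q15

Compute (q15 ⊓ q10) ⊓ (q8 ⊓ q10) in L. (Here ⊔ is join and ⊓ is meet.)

q10

q15 ∧ q10 = q10
q8 ∧ q10 = q10
q10 ∧ q10 = q10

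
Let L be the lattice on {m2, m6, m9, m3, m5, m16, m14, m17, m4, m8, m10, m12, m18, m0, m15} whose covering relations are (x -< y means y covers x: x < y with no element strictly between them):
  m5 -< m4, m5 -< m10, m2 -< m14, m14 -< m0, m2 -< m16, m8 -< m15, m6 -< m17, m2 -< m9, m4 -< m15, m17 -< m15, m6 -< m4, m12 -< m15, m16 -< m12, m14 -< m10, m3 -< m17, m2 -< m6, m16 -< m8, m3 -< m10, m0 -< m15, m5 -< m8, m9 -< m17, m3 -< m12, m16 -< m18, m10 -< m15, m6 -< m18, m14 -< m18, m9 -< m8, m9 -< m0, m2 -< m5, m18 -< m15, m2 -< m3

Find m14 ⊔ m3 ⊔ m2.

Common upper bounds of {m14, m3, m2}: m10, m15.
The least among these is m10.

m10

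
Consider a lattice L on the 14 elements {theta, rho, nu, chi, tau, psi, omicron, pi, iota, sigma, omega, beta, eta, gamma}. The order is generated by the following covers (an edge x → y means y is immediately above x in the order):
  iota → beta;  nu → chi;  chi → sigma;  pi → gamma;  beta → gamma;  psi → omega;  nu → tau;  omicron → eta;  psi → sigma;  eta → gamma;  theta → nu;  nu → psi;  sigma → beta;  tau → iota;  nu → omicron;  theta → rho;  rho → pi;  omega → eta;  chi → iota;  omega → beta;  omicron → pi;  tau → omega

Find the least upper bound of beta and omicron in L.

Common upper bounds of {beta, omicron}: gamma.
The least among these is gamma.

gamma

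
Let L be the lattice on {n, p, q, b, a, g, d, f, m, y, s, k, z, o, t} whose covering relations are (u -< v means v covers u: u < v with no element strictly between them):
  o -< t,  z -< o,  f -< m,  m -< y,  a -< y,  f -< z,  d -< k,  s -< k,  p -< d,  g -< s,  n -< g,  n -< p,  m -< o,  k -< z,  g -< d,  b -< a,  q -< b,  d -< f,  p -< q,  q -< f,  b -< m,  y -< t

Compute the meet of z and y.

f

Common lower bounds of {z, y}: d, f, g, n, p, q.
The greatest among these is f.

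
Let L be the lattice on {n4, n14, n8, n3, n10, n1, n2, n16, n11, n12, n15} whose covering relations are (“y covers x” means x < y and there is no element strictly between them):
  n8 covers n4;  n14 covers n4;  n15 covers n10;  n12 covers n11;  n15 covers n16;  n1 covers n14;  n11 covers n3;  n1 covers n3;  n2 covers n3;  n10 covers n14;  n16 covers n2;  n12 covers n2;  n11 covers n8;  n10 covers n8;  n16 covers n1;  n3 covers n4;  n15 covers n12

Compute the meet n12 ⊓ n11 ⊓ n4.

n4

Common lower bounds of {n12, n11, n4}: n4.
The greatest among these is n4.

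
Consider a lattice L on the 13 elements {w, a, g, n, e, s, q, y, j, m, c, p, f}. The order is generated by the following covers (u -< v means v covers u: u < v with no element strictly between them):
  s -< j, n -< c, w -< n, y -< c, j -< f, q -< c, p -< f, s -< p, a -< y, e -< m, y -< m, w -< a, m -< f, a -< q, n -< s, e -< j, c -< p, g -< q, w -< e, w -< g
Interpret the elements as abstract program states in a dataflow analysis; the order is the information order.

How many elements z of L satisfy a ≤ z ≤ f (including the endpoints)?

7

The interval [a, f] = {a, c, f, m, p, q, y}, which has 7 elements.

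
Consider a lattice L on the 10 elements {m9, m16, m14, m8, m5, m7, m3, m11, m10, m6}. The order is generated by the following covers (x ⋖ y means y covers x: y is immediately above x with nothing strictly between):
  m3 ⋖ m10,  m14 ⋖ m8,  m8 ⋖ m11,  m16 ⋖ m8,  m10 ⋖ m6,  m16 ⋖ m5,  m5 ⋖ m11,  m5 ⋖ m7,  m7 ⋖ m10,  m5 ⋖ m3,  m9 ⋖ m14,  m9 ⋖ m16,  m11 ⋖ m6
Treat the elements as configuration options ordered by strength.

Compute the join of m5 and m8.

Common upper bounds of {m5, m8}: m11, m6.
The least among these is m11.

m11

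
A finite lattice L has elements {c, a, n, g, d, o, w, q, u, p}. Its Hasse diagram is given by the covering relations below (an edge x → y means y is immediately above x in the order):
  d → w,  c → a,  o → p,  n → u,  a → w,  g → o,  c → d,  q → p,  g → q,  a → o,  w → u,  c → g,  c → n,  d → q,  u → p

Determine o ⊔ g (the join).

o

Common upper bounds of {o, g}: o, p.
The least among these is o.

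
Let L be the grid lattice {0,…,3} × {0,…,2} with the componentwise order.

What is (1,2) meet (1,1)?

(1,1)

In a product of chains, the meet is componentwise min, giving (1,1).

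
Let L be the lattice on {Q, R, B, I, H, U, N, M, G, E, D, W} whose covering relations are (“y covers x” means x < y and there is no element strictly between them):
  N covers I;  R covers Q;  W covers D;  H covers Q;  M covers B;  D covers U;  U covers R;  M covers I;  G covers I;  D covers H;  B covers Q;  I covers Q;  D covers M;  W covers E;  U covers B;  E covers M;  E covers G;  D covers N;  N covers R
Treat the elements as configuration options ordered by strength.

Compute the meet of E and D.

M

Common lower bounds of {E, D}: B, I, M, Q.
The greatest among these is M.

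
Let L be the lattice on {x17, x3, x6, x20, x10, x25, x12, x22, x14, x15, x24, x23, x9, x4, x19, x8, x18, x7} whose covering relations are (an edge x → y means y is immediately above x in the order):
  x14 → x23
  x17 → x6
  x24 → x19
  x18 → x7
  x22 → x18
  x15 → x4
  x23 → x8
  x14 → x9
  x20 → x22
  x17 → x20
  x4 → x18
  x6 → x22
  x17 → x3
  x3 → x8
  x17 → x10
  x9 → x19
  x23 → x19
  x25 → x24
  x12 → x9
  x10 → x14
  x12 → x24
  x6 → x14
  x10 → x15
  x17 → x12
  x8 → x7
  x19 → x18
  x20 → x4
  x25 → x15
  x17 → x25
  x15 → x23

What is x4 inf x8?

x15

Common lower bounds of {x4, x8}: x10, x15, x17, x25.
The greatest among these is x15.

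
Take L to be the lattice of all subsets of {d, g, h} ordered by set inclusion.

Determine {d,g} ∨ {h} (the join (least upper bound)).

Common upper bounds of {{d,g}, {h}}: {d,g,h}.
The least among these is {d,g,h}.

{d,g,h}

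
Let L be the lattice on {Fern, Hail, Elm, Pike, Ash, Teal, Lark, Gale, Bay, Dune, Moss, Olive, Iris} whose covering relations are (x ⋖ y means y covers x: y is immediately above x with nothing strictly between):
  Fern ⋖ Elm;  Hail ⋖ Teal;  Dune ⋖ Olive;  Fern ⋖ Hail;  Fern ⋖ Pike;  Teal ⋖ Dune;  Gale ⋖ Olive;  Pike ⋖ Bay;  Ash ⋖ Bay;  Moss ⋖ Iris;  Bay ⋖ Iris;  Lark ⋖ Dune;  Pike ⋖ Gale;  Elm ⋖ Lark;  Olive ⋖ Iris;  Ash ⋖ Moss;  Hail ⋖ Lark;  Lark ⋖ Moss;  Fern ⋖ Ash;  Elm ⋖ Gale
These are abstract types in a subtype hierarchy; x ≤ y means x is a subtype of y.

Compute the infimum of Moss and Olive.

Common lower bounds of {Moss, Olive}: Elm, Fern, Hail, Lark.
The greatest among these is Lark.

Lark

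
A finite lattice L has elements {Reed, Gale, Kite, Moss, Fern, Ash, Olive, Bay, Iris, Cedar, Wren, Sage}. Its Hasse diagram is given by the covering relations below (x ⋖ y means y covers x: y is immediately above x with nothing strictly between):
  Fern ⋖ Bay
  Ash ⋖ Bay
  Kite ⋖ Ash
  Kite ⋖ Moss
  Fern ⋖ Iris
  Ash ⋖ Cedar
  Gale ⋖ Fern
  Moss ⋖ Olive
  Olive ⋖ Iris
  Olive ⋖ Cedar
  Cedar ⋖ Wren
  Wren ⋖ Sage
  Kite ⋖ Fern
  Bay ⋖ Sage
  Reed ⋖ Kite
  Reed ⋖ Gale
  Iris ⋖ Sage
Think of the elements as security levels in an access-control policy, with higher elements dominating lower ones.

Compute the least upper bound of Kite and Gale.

Fern

Common upper bounds of {Kite, Gale}: Bay, Fern, Iris, Sage.
The least among these is Fern.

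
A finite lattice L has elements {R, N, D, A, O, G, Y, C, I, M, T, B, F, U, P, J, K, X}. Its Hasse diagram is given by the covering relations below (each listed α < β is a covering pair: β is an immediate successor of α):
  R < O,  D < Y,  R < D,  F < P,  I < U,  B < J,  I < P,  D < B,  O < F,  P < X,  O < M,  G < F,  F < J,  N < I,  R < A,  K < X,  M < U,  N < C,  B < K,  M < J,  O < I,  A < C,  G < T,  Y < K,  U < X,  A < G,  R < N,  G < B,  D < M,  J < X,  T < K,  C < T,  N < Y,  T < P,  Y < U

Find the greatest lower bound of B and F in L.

G

Common lower bounds of {B, F}: A, G, R.
The greatest among these is G.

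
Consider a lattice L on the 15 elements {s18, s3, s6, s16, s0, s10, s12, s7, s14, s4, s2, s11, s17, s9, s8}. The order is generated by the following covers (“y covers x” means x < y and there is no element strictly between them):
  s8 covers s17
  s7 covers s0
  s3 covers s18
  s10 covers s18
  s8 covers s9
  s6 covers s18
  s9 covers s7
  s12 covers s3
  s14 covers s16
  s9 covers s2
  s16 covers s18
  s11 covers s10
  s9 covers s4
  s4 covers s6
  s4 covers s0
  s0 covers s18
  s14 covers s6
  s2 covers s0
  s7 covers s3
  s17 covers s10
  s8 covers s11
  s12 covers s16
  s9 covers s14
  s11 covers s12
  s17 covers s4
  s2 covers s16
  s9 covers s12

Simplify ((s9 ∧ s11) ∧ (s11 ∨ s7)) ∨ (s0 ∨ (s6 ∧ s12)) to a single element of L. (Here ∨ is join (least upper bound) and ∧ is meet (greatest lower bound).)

s9 ∧ s11 = s12
s11 ∨ s7 = s8
s12 ∧ s8 = s12
s6 ∧ s12 = s18
s0 ∨ s18 = s0
s12 ∨ s0 = s9

s9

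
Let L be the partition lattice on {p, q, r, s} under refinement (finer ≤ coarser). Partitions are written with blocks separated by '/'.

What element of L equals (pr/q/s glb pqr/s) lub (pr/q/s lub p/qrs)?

pr/q/s ∧ pqr/s = pr/q/s
pr/q/s ∨ p/qrs = pqrs
pr/q/s ∨ pqrs = pqrs

pqrs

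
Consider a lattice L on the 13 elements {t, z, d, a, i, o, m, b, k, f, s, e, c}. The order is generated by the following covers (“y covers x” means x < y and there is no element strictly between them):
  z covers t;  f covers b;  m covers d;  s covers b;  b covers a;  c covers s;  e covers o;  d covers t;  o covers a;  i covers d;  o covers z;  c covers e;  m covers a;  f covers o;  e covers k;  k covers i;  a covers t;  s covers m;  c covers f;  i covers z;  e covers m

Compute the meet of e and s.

Common lower bounds of {e, s}: a, d, m, t.
The greatest among these is m.

m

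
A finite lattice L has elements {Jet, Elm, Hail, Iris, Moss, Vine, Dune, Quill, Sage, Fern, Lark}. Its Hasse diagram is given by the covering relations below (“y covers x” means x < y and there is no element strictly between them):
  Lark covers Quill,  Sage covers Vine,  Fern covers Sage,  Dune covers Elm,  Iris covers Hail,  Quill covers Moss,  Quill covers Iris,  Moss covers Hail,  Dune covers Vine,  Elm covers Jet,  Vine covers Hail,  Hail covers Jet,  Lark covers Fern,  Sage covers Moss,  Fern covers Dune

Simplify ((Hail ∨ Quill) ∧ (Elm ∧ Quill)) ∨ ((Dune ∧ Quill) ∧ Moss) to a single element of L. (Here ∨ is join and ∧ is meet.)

Hail

Hail ∨ Quill = Quill
Elm ∧ Quill = Jet
Quill ∧ Jet = Jet
Dune ∧ Quill = Hail
Hail ∧ Moss = Hail
Jet ∨ Hail = Hail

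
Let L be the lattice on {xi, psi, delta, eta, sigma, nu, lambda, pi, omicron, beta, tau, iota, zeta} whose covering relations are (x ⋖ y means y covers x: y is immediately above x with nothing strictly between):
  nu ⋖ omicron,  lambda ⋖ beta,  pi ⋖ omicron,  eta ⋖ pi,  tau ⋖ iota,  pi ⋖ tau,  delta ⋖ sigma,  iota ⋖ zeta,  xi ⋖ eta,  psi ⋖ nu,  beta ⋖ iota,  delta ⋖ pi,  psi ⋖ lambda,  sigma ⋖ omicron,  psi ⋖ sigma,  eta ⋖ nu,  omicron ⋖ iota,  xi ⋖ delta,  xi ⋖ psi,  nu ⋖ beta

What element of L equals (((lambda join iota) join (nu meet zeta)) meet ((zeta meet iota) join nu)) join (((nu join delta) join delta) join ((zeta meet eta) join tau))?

lambda ∨ iota = iota
nu ∧ zeta = nu
iota ∨ nu = iota
zeta ∧ iota = iota
iota ∨ nu = iota
iota ∧ iota = iota
nu ∨ delta = omicron
omicron ∨ delta = omicron
zeta ∧ eta = eta
eta ∨ tau = tau
omicron ∨ tau = iota
iota ∨ iota = iota

iota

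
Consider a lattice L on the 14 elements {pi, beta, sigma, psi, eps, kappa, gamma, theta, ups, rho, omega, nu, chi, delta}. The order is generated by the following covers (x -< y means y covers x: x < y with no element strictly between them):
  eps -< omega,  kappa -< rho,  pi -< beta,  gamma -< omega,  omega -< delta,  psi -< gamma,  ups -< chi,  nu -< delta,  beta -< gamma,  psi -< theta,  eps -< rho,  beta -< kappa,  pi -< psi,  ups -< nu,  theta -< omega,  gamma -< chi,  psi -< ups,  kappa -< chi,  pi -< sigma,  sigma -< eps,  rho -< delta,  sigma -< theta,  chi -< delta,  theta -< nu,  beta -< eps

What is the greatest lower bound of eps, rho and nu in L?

sigma

Common lower bounds of {eps, rho, nu}: pi, sigma.
The greatest among these is sigma.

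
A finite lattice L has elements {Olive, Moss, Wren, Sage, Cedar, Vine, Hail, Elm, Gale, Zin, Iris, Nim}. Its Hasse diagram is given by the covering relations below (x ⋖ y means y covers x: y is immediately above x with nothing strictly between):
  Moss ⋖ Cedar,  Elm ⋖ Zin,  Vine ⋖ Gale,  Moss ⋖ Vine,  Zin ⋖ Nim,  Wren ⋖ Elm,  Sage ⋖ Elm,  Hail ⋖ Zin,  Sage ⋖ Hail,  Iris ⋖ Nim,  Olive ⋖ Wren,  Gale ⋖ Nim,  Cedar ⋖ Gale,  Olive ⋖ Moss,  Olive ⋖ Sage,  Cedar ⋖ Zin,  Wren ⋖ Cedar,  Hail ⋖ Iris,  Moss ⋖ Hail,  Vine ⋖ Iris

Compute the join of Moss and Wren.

Common upper bounds of {Moss, Wren}: Cedar, Gale, Nim, Zin.
The least among these is Cedar.

Cedar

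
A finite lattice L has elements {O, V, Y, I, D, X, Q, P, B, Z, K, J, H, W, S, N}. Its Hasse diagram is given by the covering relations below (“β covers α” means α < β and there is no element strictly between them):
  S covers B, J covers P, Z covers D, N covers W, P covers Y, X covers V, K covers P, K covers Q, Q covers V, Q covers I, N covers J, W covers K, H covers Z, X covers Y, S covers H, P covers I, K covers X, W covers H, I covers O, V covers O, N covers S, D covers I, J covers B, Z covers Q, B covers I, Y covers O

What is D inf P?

Common lower bounds of {D, P}: I, O.
The greatest among these is I.

I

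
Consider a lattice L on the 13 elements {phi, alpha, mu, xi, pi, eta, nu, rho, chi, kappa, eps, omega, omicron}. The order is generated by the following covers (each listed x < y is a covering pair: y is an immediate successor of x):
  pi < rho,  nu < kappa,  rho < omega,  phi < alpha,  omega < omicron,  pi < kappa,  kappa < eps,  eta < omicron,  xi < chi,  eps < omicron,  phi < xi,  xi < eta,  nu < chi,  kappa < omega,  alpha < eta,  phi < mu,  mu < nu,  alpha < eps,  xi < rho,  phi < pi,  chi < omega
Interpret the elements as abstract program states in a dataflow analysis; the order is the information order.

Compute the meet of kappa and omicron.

Common lower bounds of {kappa, omicron}: kappa, mu, nu, phi, pi.
The greatest among these is kappa.

kappa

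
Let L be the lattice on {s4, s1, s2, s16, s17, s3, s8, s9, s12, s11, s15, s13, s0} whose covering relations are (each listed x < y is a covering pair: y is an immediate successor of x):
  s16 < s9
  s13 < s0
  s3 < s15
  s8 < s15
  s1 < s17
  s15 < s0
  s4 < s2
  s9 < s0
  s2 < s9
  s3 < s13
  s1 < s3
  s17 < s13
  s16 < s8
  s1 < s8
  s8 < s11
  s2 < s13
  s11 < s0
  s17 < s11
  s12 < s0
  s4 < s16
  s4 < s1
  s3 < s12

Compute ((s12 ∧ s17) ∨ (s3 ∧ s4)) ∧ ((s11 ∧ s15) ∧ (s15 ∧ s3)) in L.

s12 ∧ s17 = s1
s3 ∧ s4 = s4
s1 ∨ s4 = s1
s11 ∧ s15 = s8
s15 ∧ s3 = s3
s8 ∧ s3 = s1
s1 ∧ s1 = s1

s1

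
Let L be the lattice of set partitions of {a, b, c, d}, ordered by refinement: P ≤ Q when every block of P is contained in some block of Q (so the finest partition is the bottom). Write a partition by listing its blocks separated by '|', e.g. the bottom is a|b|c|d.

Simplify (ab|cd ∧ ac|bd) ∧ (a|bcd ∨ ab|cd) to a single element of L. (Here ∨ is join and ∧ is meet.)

ab|cd ∧ ac|bd = a|b|c|d
a|bcd ∨ ab|cd = abcd
a|b|c|d ∧ abcd = a|b|c|d

a|b|c|d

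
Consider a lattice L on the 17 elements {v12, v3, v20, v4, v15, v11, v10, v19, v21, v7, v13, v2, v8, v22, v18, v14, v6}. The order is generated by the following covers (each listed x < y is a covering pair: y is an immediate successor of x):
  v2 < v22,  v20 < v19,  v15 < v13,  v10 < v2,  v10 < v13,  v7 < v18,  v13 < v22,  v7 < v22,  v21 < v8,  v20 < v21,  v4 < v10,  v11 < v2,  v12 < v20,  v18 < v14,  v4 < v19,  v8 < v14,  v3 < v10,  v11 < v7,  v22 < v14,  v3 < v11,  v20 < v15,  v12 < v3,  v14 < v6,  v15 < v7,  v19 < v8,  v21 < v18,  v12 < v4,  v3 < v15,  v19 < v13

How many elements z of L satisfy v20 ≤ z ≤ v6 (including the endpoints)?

The interval [v20, v6] = {v13, v14, v15, v18, v19, v20, v21, v22, v6, v7, v8}, which has 11 elements.

11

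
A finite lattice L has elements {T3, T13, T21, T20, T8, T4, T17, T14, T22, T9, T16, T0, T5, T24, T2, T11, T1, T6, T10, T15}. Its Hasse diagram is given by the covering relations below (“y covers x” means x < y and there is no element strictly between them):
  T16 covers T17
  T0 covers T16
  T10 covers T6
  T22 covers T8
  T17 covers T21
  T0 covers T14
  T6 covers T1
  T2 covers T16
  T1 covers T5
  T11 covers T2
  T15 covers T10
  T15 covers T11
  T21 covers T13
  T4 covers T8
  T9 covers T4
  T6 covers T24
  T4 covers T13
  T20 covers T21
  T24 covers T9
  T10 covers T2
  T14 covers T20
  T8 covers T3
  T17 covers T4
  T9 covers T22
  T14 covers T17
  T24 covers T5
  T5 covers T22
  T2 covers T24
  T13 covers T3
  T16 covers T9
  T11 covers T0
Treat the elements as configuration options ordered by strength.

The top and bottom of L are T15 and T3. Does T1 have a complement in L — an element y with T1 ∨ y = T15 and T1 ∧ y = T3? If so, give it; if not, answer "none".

T20

Need y with T1 ∨ y = T15 and T1 ∧ y = T3.
Checking each element gives: T20.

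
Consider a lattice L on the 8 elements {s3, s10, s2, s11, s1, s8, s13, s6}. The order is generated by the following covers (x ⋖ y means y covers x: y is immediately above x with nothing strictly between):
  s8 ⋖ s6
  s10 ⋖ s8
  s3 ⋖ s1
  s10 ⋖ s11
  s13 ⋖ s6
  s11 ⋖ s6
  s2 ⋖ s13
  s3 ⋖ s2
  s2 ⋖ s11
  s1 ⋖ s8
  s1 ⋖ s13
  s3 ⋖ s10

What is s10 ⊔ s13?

s6

Common upper bounds of {s10, s13}: s6.
The least among these is s6.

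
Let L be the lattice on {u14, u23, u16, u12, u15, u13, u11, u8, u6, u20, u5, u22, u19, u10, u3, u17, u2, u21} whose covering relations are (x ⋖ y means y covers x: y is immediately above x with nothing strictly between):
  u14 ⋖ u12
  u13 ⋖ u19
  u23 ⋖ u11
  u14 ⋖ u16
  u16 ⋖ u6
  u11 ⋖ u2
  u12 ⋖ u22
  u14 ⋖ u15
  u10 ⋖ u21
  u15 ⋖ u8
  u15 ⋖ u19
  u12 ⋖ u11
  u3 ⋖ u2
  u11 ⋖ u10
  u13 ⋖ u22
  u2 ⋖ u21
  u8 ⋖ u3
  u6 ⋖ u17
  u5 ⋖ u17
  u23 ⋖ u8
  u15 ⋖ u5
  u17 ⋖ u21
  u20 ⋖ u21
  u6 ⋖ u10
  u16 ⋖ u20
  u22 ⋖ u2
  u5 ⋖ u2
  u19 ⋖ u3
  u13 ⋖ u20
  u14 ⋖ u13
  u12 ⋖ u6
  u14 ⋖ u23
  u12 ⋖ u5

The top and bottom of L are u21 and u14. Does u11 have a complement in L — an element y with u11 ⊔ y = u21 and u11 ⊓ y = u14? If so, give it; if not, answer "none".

Need y with u11 ∨ y = u21 and u11 ∧ y = u14.
Checking each element gives: u20.

u20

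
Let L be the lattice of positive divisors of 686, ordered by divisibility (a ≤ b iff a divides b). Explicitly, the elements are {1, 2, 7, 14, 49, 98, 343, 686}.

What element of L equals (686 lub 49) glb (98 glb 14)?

686 ∨ 49 = 686
98 ∧ 14 = 14
686 ∧ 14 = 14

14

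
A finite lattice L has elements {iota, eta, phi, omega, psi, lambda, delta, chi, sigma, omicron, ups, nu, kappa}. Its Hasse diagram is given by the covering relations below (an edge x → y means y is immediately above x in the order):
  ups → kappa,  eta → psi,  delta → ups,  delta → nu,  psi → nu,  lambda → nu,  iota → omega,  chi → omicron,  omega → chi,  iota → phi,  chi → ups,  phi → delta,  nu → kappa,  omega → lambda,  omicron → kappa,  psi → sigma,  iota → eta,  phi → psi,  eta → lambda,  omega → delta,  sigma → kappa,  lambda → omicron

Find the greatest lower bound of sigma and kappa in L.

Common lower bounds of {sigma, kappa}: eta, iota, phi, psi, sigma.
The greatest among these is sigma.

sigma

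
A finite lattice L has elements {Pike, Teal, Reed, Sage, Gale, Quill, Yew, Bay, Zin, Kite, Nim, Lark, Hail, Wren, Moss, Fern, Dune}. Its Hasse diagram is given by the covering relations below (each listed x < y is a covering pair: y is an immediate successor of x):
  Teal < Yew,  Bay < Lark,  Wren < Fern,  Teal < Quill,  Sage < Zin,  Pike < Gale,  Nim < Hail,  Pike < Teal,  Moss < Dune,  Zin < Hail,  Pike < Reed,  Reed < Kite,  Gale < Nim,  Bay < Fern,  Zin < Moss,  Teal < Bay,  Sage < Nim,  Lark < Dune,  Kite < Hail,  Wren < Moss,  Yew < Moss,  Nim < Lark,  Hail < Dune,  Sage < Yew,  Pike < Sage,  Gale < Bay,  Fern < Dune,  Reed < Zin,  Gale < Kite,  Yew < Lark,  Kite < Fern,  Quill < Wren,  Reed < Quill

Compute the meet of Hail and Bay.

Gale

Common lower bounds of {Hail, Bay}: Gale, Pike.
The greatest among these is Gale.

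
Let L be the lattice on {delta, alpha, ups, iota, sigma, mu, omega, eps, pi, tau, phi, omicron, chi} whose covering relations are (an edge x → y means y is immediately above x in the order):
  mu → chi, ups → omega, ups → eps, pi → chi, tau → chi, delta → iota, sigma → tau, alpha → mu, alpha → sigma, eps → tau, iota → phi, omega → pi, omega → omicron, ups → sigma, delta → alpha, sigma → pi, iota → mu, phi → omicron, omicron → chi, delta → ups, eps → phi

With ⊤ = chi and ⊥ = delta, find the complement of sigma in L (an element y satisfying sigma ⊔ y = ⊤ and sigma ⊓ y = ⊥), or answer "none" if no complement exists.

iota

Need y with sigma ∨ y = chi and sigma ∧ y = delta.
Checking each element gives: iota.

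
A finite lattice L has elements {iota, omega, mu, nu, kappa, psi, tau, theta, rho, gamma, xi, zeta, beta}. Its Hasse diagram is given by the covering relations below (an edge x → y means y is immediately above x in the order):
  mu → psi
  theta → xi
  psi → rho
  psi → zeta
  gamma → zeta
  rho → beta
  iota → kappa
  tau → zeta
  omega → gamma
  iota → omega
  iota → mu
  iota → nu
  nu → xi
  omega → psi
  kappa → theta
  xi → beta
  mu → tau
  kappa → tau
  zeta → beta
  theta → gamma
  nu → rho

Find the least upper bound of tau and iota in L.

tau

Common upper bounds of {tau, iota}: beta, tau, zeta.
The least among these is tau.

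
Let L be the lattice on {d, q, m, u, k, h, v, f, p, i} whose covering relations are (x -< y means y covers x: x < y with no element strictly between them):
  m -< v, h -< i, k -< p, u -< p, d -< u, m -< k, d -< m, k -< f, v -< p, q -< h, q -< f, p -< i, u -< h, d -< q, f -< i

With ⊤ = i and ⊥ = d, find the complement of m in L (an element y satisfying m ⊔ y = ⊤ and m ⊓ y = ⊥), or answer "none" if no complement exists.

h

Need y with m ∨ y = i and m ∧ y = d.
Checking each element gives: h.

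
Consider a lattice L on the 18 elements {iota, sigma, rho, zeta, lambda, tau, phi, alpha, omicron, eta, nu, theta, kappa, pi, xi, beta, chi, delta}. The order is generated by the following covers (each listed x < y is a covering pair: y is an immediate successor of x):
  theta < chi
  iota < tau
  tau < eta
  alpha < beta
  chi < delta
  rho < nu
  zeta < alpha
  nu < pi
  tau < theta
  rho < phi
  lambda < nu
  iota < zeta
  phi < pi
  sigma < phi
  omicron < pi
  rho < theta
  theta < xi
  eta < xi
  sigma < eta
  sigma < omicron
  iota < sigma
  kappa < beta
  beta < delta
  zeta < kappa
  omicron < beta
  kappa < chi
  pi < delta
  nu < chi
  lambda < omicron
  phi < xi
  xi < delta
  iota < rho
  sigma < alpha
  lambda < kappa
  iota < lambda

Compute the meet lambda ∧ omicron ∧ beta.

Common lower bounds of {lambda, omicron, beta}: iota, lambda.
The greatest among these is lambda.

lambda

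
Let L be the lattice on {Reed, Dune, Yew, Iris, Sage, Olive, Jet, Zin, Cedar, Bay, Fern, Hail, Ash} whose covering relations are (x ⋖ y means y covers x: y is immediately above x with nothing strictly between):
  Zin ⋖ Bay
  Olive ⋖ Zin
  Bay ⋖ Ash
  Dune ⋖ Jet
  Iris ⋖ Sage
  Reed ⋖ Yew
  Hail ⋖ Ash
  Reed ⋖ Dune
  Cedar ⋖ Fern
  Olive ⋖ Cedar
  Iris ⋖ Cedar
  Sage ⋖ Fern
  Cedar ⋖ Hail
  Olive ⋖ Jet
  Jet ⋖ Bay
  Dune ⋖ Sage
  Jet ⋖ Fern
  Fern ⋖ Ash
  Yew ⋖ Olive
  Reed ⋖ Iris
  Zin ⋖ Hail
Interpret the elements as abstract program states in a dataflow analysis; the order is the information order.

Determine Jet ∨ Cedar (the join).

Common upper bounds of {Jet, Cedar}: Ash, Fern.
The least among these is Fern.

Fern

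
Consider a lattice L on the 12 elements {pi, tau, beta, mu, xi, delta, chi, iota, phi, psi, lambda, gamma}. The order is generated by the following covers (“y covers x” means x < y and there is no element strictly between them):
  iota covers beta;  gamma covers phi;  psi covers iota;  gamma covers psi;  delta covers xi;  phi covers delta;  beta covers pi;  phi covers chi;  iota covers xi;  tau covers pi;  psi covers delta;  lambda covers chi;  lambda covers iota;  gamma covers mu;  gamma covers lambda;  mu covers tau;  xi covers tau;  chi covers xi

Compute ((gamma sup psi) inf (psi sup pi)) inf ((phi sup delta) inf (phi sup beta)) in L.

gamma ∨ psi = gamma
psi ∨ pi = psi
gamma ∧ psi = psi
phi ∨ delta = phi
phi ∨ beta = gamma
phi ∧ gamma = phi
psi ∧ phi = delta

delta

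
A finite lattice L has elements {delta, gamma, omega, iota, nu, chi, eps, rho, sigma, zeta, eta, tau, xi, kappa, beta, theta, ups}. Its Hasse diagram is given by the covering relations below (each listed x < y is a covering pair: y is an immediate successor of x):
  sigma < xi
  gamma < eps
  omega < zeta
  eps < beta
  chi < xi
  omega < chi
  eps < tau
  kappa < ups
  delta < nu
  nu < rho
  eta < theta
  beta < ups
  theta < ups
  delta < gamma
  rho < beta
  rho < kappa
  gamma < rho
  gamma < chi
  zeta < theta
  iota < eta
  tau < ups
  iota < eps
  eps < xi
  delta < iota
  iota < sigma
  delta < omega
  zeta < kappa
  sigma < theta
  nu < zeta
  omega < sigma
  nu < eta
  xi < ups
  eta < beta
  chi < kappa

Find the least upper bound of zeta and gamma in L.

kappa

Common upper bounds of {zeta, gamma}: kappa, ups.
The least among these is kappa.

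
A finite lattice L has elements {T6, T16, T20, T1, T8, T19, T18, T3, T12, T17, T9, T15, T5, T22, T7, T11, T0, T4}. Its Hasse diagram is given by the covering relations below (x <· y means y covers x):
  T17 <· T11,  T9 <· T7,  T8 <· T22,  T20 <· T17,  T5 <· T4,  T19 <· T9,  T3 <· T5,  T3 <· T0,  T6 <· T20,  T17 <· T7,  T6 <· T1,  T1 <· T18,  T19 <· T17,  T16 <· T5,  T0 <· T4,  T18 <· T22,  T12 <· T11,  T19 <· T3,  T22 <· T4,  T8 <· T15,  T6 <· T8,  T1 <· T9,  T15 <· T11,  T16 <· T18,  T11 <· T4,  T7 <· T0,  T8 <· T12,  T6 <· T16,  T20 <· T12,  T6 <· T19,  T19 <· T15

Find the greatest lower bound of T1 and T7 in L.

T1

Common lower bounds of {T1, T7}: T1, T6.
The greatest among these is T1.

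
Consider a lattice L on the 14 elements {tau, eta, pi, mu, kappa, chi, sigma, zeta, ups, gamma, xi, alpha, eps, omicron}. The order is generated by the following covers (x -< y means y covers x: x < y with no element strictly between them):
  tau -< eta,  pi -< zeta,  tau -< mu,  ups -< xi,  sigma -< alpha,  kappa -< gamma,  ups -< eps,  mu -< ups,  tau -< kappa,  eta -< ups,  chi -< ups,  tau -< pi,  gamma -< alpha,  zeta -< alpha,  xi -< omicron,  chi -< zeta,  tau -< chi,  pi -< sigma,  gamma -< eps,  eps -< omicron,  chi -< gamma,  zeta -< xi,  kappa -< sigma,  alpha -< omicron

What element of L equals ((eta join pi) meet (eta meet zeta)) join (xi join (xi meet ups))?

xi

eta ∨ pi = xi
eta ∧ zeta = tau
xi ∧ tau = tau
xi ∧ ups = ups
xi ∨ ups = xi
tau ∨ xi = xi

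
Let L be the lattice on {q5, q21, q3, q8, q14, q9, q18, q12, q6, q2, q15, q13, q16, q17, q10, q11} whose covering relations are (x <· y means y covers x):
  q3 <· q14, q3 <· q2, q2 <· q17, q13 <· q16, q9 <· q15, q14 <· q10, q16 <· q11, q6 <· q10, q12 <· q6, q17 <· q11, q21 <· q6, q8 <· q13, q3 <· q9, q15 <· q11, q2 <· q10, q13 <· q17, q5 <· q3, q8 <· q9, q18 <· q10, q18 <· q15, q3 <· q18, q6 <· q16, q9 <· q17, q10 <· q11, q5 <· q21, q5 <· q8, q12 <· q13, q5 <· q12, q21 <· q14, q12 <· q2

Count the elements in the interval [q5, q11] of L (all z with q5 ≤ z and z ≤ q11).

16

The interval [q5, q11] = {q10, q11, q12, q13, q14, q15, q16, q17, q18, q2, q21, q3, q5, q6, q8, q9}, which has 16 elements.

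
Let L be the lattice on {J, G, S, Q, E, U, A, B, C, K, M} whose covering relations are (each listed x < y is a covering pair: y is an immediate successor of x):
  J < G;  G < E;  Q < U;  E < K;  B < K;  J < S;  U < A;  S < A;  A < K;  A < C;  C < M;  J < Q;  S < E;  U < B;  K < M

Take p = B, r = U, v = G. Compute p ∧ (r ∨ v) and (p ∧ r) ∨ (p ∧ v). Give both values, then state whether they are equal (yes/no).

B; U; no

r ∨ v = K, so p ∧ (r ∨ v) = B ∧ K = B.
p ∧ r = U and p ∧ v = J, so (p ∧ r) ∨ (p ∧ v) = U ∨ J = U.
Equal: no.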